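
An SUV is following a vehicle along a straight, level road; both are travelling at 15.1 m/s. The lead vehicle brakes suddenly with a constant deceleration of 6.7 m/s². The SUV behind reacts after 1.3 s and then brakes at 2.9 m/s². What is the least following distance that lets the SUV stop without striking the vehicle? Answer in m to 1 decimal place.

Leader travels v²/(2a_L) = 228.010 / 13.400 = 17.016 m before stopping.
Follower covers v·t_r = 15.1000 × 1.3 = 19.630 m while reacting, then v²/(2a_F) = 228.010 / 5.800 = 39.312 m while braking, for a total of 19.630 + 39.312 = 58.942 m.
Since a_F ≤ a_L and the follower starts braking later, the follower is never slower than the leader, so the closest approach is when both have stopped.
Minimum gap = 58.942 − 17.016 = 41.926 m.

Minimum gap ≈ 41.9 m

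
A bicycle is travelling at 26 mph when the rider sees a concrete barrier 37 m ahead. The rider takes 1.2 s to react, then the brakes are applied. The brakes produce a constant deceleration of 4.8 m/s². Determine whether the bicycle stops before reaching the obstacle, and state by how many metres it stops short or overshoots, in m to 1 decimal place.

26 mph × 0.44704 = 11.6230 m/s.
Reaction distance = 11.6230 × 1.2 = 13.948 m.
Braking distance = v²/(2a) = 135.094 / 9.600 = 14.072 m.
Total stopping distance = 13.948 + 14.072 = 28.020 m, vs 37 m available — it stops with 37 − 28.020 = 8.980 m to spare.

Yes — it stops 9.0 m short of the obstacle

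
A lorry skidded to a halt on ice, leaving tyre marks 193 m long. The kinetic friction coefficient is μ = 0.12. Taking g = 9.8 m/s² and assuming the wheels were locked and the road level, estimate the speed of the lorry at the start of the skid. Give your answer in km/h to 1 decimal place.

Deceleration a = μg = 0.12 × 9.8 = 1.176 m/s².
v = √(2a·d) = √(2 × 1.176 × 193) = √453.936 = 21.3058 m/s.
= 21.3058 × 3.6 = 76.701 km/h.

Initial speed ≈ 76.7 km/h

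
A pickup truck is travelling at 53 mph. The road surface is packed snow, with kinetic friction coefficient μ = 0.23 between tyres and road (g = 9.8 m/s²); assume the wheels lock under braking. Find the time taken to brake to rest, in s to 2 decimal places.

53 mph × 0.44704 = 23.6931 m/s.
a = μg = 0.23 × 9.8 = 2.254 m/s².
Braking time = v/a = 23.6931 / 2.254 = 10.512 s.

Braking time ≈ 10.51 s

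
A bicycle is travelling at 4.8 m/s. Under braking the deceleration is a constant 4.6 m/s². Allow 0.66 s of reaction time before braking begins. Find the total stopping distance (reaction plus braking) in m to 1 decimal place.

Reaction distance = v·t_r = 4.8000 × 0.66 = 3.168 m.
Braking distance = v²/(2a) = 4.8000² / (2 × 4.600) = 23.040 / 9.200 = 2.504 m.
Total = 3.168 + 2.504 = 5.672 m.

Total stopping distance ≈ 5.7 m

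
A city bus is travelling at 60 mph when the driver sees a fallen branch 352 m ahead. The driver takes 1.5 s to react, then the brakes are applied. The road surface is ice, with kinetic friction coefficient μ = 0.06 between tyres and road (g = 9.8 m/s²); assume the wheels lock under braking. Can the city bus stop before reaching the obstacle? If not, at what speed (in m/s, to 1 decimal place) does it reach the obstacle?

60 mph × 0.44704 = 26.8224 m/s.
a = μg = 0.06 × 9.8 = 0.588 m/s².
Reaction distance = 26.8224 × 1.5 = 40.234 m.
Braking distance needed to stop: v²/(2a) = 719.441 / 1.176 = 611.770 m, so total needed = 40.234 + 611.770 = 652.004 m > 352 m — it cannot stop.
Distance remaining when braking begins: 352 − 40.234 = 311.766 m.
v² = v₀² − 2a·d = 719.441 − 2 × 0.588 × 311.766 = 352.804 m²/s².
v = √352.804 = 18.783 m/s.

No — it strikes the obstacle at 18.8 m/s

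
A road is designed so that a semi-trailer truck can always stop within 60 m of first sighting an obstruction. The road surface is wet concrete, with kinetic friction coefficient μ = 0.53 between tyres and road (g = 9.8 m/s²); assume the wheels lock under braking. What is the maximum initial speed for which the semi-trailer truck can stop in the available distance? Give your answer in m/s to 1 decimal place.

Maximum speed ≈ 25.0 m/s

a = μg = 0.53 × 9.8 = 5.194 m/s².
v²/(2a) = d ⇒ v = √(2 × 5.194 × 60) = √623.28 = 24.9656 m/s.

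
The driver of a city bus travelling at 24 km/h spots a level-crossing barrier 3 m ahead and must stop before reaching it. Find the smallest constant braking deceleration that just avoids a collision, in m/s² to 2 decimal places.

Required deceleration ≈ 7.41 m/s²

24 km/h ÷ 3.6 = 6.6667 m/s.
v² = 2a·d ⇒ a = v²/(2d) = 6.6667² / (2 × 3.000) = 44.445 / 6.000 = 7.4075 m/s².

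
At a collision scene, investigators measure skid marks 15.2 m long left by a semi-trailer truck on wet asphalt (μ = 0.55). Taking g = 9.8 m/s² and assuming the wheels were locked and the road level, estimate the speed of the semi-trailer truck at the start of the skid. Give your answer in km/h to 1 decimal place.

Initial speed ≈ 46.1 km/h

Deceleration a = μg = 0.55 × 9.8 = 5.390 m/s².
v = √(2a·d) = √(2 × 5.390 × 15.2) = √163.856 = 12.8006 m/s.
= 12.8006 × 3.6 = 46.082 km/h.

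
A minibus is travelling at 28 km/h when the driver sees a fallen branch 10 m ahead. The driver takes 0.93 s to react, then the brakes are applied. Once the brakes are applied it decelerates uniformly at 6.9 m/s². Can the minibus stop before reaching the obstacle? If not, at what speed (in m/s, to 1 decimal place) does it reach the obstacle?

28 km/h ÷ 3.6 = 7.7778 m/s.
Reaction distance = 7.7778 × 0.93 = 7.233 m.
Braking distance needed to stop: v²/(2a) = 60.494 / 13.800 = 4.384 m, so total needed = 7.233 + 4.384 = 11.617 m > 10 m — it cannot stop.
Distance remaining when braking begins: 10 − 7.233 = 2.767 m.
v² = v₀² − 2a·d = 60.494 − 2 × 6.900 × 2.767 = 22.309 m²/s².
v = √22.309 = 4.723 m/s.

No — it strikes the obstacle at 4.7 m/s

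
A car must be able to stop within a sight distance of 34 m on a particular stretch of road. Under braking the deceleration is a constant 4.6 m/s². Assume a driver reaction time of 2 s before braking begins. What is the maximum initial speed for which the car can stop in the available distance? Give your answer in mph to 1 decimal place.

Stopping distance: v·t_r + v²/(2a) = 34 with t_r = 2 s and a = 4.600 m/s².
So v² + 18.400 v − 312.80 = 0.
Positive root: v = −a·t_r + √((a·t_r)² + 2a·d) = −9.200 + √(84.640 + 312.80) = 10.7359 m/s.
10.7359 m/s ÷ 0.44704 = 24.016 mph.

Maximum speed ≈ 24.0 mph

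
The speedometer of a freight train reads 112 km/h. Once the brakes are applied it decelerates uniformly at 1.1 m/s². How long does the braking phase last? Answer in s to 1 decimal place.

112 km/h ÷ 3.6 = 31.1111 m/s.
Braking time = v/a = 31.1111 / 1.100 = 28.283 s.

Braking time ≈ 28.3 s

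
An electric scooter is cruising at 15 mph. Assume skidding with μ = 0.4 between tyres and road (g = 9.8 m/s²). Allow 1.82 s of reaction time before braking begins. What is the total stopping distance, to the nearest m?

Total stopping distance ≈ 18 m

15 mph × 0.44704 = 6.7056 m/s.
a = μg = 0.4 × 9.8 = 3.920 m/s².
Reaction distance = v·t_r = 6.7056 × 1.82 = 12.204 m.
Braking distance = v²/(2a) = 6.7056² / (2 × 3.920) = 44.965 / 7.840 = 5.735 m.
Total = 12.204 + 5.735 = 17.939 m.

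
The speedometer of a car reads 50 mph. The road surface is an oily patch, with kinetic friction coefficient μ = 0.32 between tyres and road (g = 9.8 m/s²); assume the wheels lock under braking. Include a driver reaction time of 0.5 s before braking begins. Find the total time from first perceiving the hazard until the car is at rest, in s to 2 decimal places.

50 mph × 0.44704 = 22.3520 m/s.
a = μg = 0.32 × 9.8 = 3.136 m/s².
Braking time = v/a = 22.3520 / 3.136 = 7.128 s.
Total = 0.5 + 7.128 = 7.628 s.

Total time ≈ 7.63 s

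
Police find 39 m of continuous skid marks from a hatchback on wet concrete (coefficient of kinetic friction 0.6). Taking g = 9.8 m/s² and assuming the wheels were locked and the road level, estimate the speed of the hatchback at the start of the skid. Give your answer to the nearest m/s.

Deceleration a = μg = 0.6 × 9.8 = 5.880 m/s².
v = √(2a·d) = √(2 × 5.880 × 39) = √458.640 = 21.4159 m/s.

Initial speed ≈ 21 m/s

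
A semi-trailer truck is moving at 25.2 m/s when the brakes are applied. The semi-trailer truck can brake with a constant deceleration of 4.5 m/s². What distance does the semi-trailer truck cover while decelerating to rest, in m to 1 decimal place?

Braking distance ≈ 70.6 m

Braking distance = v²/(2a) = 25.2000² / (2 × 4.500) = 635.040 / 9.000 = 70.560 m.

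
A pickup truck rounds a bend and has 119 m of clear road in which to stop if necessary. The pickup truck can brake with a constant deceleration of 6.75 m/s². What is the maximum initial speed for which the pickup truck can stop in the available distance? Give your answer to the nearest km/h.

Maximum speed ≈ 144 km/h

v²/(2a) = d ⇒ v = √(2 × 6.750 × 119) = √1606.50 = 40.0812 m/s.
40.0812 m/s × 3.6 = 144.292 km/h.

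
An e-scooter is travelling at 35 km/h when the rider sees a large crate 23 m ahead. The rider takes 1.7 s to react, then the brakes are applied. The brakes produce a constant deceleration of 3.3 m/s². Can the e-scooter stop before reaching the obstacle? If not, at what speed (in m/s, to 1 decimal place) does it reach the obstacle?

35 km/h ÷ 3.6 = 9.7222 m/s.
Reaction distance = 9.7222 × 1.7 = 16.528 m.
Braking distance needed to stop: v²/(2a) = 94.521 / 6.600 = 14.321 m, so total needed = 16.528 + 14.321 = 30.849 m > 23 m — it cannot stop.
Distance remaining when braking begins: 23 − 16.528 = 6.472 m.
v² = v₀² − 2a·d = 94.521 − 2 × 3.300 × 6.472 = 51.806 m²/s².
v = √51.806 = 7.198 m/s.

No — it strikes the obstacle at 7.2 m/s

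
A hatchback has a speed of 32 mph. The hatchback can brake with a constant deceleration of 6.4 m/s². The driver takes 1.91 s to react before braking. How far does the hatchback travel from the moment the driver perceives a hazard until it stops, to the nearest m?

Total stopping distance ≈ 43 m

32 mph × 0.44704 = 14.3053 m/s.
Reaction distance = v·t_r = 14.3053 × 1.91 = 27.323 m.
Braking distance = v²/(2a) = 14.3053² / (2 × 6.400) = 204.642 / 12.800 = 15.988 m.
Total = 27.323 + 15.988 = 43.311 m.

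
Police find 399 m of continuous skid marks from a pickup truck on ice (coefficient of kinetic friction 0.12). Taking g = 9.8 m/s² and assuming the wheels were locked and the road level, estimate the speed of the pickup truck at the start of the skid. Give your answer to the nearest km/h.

Deceleration a = μg = 0.12 × 9.8 = 1.176 m/s².
v = √(2a·d) = √(2 × 1.176 × 399) = √938.448 = 30.6341 m/s.
= 30.6341 × 3.6 = 110.283 km/h.

Initial speed ≈ 110 km/h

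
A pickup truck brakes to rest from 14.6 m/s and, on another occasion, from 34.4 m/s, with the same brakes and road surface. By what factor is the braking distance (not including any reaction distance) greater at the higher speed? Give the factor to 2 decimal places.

Factor ≈ 5.55

Braking distance d = v²/(2a), so with a fixed, d ∝ v².
Factor = (34.4/14.6)² = 2.3562² = 5.5517.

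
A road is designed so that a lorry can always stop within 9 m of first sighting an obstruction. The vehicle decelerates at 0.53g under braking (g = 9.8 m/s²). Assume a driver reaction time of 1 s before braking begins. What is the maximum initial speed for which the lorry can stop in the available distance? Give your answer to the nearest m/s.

a = 0.53 × 9.8 = 5.194 m/s².
Stopping distance: v·t_r + v²/(2a) = 9 with t_r = 1 s and a = 5.194 m/s².
So v² + 10.388 v − 93.49 = 0.
Positive root: v = −a·t_r + √((a·t_r)² + 2a·d) = −5.194 + √(26.978 + 93.49) = 5.7818 m/s.

Maximum speed ≈ 6 m/s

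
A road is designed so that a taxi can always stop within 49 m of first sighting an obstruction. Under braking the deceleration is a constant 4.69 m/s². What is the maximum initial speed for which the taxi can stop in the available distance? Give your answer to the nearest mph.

v²/(2a) = d ⇒ v = √(2 × 4.690 × 49) = √459.62 = 21.4387 m/s.
21.4387 m/s ÷ 0.44704 = 47.957 mph.

Maximum speed ≈ 48 mph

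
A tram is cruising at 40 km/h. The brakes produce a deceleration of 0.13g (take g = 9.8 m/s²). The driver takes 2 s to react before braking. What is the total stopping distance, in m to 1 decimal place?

Total stopping distance ≈ 70.7 m

40 km/h ÷ 3.6 = 11.1111 m/s.
a = 0.13 × 9.8 = 1.274 m/s².
Reaction distance = v·t_r = 11.1111 × 2 = 22.222 m.
Braking distance = v²/(2a) = 11.1111² / (2 × 1.274) = 123.457 / 2.548 = 48.453 m.
Total = 22.222 + 48.453 = 70.675 m.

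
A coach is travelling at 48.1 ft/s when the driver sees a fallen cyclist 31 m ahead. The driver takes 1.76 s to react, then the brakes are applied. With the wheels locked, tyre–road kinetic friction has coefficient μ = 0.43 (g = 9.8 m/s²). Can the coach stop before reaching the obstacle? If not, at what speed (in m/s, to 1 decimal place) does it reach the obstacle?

48.1 ft/s × 0.3048 = 14.6609 m/s.
a = μg = 0.43 × 9.8 = 4.214 m/s².
Reaction distance = 14.6609 × 1.76 = 25.803 m.
Braking distance needed to stop: v²/(2a) = 214.942 / 8.428 = 25.503 m, so total needed = 25.803 + 25.503 = 51.306 m > 31 m — it cannot stop.
Distance remaining when braking begins: 31 − 25.803 = 5.197 m.
v² = v₀² − 2a·d = 214.942 − 2 × 4.214 × 5.197 = 171.142 m²/s².
v = √171.142 = 13.082 m/s.

No — it strikes the obstacle at 13.1 m/s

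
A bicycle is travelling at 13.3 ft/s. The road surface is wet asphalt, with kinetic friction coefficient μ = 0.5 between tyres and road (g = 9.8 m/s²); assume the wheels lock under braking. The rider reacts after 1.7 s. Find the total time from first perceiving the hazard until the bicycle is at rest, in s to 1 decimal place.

Total time ≈ 2.5 s

13.3 ft/s × 0.3048 = 4.0538 m/s.
a = μg = 0.5 × 9.8 = 4.900 m/s².
Braking time = v/a = 4.0538 / 4.900 = 0.827 s.
Total = 1.7 + 0.827 = 2.527 s.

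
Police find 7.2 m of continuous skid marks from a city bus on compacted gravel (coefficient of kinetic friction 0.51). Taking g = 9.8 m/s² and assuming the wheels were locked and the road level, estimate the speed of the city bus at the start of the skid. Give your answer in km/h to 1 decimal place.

Initial speed ≈ 30.5 km/h

Deceleration a = μg = 0.51 × 9.8 = 4.998 m/s².
v = √(2a·d) = √(2 × 4.998 × 7.2) = √71.971 = 8.4836 m/s.
= 8.4836 × 3.6 = 30.541 km/h.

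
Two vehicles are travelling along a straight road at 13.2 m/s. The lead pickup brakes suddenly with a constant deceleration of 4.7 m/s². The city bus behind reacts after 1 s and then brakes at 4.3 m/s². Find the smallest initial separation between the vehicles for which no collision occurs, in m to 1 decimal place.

Minimum gap ≈ 14.9 m

Leader travels v²/(2a_L) = 174.240 / 9.400 = 18.536 m before stopping.
Follower covers v·t_r = 13.2000 × 1 = 13.200 m while reacting, then v²/(2a_F) = 174.240 / 8.600 = 20.260 m while braking, for a total of 13.200 + 20.260 = 33.460 m.
Since a_F ≤ a_L and the follower starts braking later, the follower is never slower than the leader, so the closest approach is when both have stopped.
Minimum gap = 33.460 − 18.536 = 14.924 m.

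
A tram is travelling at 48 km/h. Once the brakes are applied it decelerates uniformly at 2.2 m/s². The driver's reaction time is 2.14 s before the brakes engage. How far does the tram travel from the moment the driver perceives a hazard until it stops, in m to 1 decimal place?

Total stopping distance ≈ 68.9 m

48 km/h ÷ 3.6 = 13.3333 m/s.
Reaction distance = v·t_r = 13.3333 × 2.14 = 28.533 m.
Braking distance = v²/(2a) = 13.3333² / (2 × 2.200) = 177.777 / 4.400 = 40.404 m.
Total = 28.533 + 40.404 = 68.937 m.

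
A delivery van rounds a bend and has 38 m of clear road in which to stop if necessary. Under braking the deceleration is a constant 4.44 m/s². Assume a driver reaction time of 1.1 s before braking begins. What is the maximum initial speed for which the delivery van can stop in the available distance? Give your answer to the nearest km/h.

Stopping distance: v·t_r + v²/(2a) = 38 with t_r = 1.1 s and a = 4.440 m/s².
So v² + 9.768 v − 337.44 = 0.
Positive root: v = −a·t_r + √((a·t_r)² + 2a·d) = −4.884 + √(23.853 + 337.44) = 14.1237 m/s.
14.1237 m/s × 3.6 = 50.845 km/h.

Maximum speed ≈ 51 km/h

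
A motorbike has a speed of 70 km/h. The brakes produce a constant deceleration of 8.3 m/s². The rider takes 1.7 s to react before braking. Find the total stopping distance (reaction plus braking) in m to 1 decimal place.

70 km/h ÷ 3.6 = 19.4444 m/s.
Reaction distance = v·t_r = 19.4444 × 1.7 = 33.055 m.
Braking distance = v²/(2a) = 19.4444² / (2 × 8.300) = 378.085 / 16.600 = 22.776 m.
Total = 33.055 + 22.776 = 55.831 m.

Total stopping distance ≈ 55.8 m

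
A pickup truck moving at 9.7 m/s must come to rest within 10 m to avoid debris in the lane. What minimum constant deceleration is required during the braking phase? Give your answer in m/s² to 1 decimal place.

v² = 2a·d ⇒ a = v²/(2d) = 9.7000² / (2 × 10.000) = 94.090 / 20.000 = 4.7045 m/s².

Required deceleration ≈ 4.7 m/s²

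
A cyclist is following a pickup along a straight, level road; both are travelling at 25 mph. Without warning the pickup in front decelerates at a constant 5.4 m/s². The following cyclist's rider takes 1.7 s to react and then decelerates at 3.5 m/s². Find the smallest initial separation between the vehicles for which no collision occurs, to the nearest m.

Minimum gap ≈ 25 m

25 mph × 0.44704 = 11.1760 m/s.
Leader travels v²/(2a_L) = 124.903 / 10.800 = 11.565 m before stopping.
Follower covers v·t_r = 11.1760 × 1.7 = 18.999 m while reacting, then v²/(2a_F) = 124.903 / 7.000 = 17.843 m while braking, for a total of 18.999 + 17.843 = 36.842 m.
Since a_F ≤ a_L and the follower starts braking later, the follower is never slower than the leader, so the closest approach is when both have stopped.
Minimum gap = 36.842 − 11.565 = 25.277 m.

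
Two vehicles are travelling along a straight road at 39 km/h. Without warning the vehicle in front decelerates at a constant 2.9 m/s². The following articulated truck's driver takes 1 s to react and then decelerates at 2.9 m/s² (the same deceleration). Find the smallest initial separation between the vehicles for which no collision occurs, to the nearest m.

39 km/h ÷ 3.6 = 10.8333 m/s.
Leader travels v²/(2a_L) = 117.360 / 5.800 = 20.234 m before stopping.
Follower covers v·t_r = 10.8333 × 1 = 10.833 m while reacting, then v²/(2a_F) = 117.360 / 5.800 = 20.234 m while braking, for a total of 10.833 + 20.234 = 31.067 m.
Since a_F ≤ a_L and the follower starts braking later, the follower is never slower than the leader, so the closest approach is when both have stopped.
Minimum gap = 31.067 − 20.234 = 10.833 m.

Minimum gap ≈ 11 m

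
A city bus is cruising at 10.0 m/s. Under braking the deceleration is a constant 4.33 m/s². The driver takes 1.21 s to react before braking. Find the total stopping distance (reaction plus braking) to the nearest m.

Reaction distance = v·t_r = 10.0000 × 1.21 = 12.100 m.
Braking distance = v²/(2a) = 10.0000² / (2 × 4.330) = 100.000 / 8.660 = 11.547 m.
Total = 12.100 + 11.547 = 23.647 m.

Total stopping distance ≈ 24 m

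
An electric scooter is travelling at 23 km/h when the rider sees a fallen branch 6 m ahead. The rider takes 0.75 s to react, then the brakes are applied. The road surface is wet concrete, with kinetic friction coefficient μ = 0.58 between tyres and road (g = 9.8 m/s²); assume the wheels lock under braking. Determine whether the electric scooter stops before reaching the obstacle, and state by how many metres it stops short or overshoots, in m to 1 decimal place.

No — it overshoots by 2.4 m

23 km/h ÷ 3.6 = 6.3889 m/s.
a = μg = 0.58 × 9.8 = 5.684 m/s².
Reaction distance = 6.3889 × 0.75 = 4.792 m.
Braking distance = v²/(2a) = 40.818 / 11.368 = 3.591 m.
Total stopping distance = 4.792 + 3.591 = 8.383 m, vs 6 m available — it cannot stop in time and overshoots by 8.383 − 6 = 2.383 m.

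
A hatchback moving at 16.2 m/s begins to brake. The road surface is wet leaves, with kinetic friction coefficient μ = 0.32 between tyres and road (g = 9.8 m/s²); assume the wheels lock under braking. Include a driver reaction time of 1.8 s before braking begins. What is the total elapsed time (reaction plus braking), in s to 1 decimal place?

a = μg = 0.32 × 9.8 = 3.136 m/s².
Braking time = v/a = 16.2000 / 3.136 = 5.166 s.
Total = 1.8 + 5.166 = 6.966 s.

Total time ≈ 7.0 s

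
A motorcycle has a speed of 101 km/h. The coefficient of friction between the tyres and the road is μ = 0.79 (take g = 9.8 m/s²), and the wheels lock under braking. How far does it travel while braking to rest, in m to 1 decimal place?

Braking distance ≈ 50.8 m

101 km/h ÷ 3.6 = 28.0556 m/s.
a = μg = 0.79 × 9.8 = 7.742 m/s².
Braking distance = v²/(2a) = 28.0556² / (2 × 7.742) = 787.117 / 15.484 = 50.834 m.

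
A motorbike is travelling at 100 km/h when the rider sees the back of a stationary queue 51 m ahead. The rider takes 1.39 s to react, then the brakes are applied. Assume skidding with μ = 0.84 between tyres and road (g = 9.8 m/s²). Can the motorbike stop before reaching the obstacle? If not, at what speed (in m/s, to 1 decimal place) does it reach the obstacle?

100 km/h ÷ 3.6 = 27.7778 m/s.
a = μg = 0.84 × 9.8 = 8.232 m/s².
Reaction distance = 27.7778 × 1.39 = 38.611 m.
Braking distance needed to stop: v²/(2a) = 771.606 / 16.464 = 46.866 m, so total needed = 38.611 + 46.866 = 85.477 m > 51 m — it cannot stop.
Distance remaining when braking begins: 51 − 38.611 = 12.389 m.
v² = v₀² − 2a·d = 771.606 − 2 × 8.232 × 12.389 = 567.634 m²/s².
v = √567.634 = 23.825 m/s.

No — it strikes the obstacle at 23.8 m/s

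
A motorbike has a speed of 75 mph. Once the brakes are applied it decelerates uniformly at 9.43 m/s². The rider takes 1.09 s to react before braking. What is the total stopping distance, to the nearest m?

75 mph × 0.44704 = 33.5280 m/s.
Reaction distance = v·t_r = 33.5280 × 1.09 = 36.546 m.
Braking distance = v²/(2a) = 33.5280² / (2 × 9.430) = 1124.127 / 18.860 = 59.604 m.
Total = 36.546 + 59.604 = 96.150 m.

Total stopping distance ≈ 96 m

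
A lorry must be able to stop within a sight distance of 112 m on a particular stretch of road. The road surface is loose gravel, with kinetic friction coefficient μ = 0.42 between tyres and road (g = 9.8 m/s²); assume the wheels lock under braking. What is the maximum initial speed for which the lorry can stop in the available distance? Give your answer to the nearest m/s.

Maximum speed ≈ 30 m/s

a = μg = 0.42 × 9.8 = 4.116 m/s².
v²/(2a) = d ⇒ v = √(2 × 4.116 × 112) = √921.98 = 30.3641 m/s.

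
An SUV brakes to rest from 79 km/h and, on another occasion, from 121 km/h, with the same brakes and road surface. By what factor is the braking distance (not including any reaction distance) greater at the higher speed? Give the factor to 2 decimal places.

Braking distance d = v²/(2a), so with a fixed, d ∝ v².
Factor = (121/79)² = 1.5316² = 2.3458.

Factor ≈ 2.35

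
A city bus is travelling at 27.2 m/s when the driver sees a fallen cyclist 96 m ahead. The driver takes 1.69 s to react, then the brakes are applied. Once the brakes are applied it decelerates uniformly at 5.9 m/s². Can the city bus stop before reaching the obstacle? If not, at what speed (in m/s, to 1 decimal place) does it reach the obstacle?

No — it strikes the obstacle at 12.2 m/s

Reaction distance = 27.2000 × 1.69 = 45.968 m.
Braking distance needed to stop: v²/(2a) = 739.840 / 11.800 = 62.698 m, so total needed = 45.968 + 62.698 = 108.666 m > 96 m — it cannot stop.
Distance remaining when braking begins: 96 − 45.968 = 50.032 m.
v² = v₀² − 2a·d = 739.840 − 2 × 5.900 × 50.032 = 149.462 m²/s².
v = √149.462 = 12.225 m/s.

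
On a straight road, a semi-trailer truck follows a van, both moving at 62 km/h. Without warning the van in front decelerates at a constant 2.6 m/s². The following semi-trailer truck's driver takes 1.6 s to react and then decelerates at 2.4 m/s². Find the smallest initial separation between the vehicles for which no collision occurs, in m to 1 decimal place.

Minimum gap ≈ 32.3 m

62 km/h ÷ 3.6 = 17.2222 m/s.
Leader travels v²/(2a_L) = 296.604 / 5.200 = 57.039 m before stopping.
Follower covers v·t_r = 17.2222 × 1.6 = 27.556 m while reacting, then v²/(2a_F) = 296.604 / 4.800 = 61.792 m while braking, for a total of 27.556 + 61.792 = 89.348 m.
Since a_F ≤ a_L and the follower starts braking later, the follower is never slower than the leader, so the closest approach is when both have stopped.
Minimum gap = 89.348 − 57.039 = 32.309 m.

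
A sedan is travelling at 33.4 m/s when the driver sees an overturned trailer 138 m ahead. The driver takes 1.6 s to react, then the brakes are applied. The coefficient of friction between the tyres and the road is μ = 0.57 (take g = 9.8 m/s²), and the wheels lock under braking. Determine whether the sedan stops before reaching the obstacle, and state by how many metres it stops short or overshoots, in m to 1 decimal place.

No — it overshoots by 15.3 m

a = μg = 0.57 × 9.8 = 5.586 m/s².
Reaction distance = 33.4000 × 1.6 = 53.440 m.
Braking distance = v²/(2a) = 1115.560 / 11.172 = 99.853 m.
Total stopping distance = 53.440 + 99.853 = 153.293 m, vs 138 m available — it cannot stop in time and overshoots by 153.293 − 138 = 15.293 m.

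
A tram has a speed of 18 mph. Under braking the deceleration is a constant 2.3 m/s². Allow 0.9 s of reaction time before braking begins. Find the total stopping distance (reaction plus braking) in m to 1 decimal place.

18 mph × 0.44704 = 8.0467 m/s.
Reaction distance = v·t_r = 8.0467 × 0.9 = 7.242 m.
Braking distance = v²/(2a) = 8.0467² / (2 × 2.300) = 64.749 / 4.600 = 14.076 m.
Total = 7.242 + 14.076 = 21.318 m.

Total stopping distance ≈ 21.3 m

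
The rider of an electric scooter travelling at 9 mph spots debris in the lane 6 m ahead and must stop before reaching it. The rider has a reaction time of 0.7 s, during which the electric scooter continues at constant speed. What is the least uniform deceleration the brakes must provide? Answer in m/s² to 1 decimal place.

Required deceleration ≈ 2.5 m/s²

9 mph × 0.44704 = 4.0234 m/s.
Distance covered during reaction = 4.0234 × 0.7 = 2.816 m.
Distance available for braking: 6 − 2.816 = 3.184 m.
v² = 2a·d ⇒ a = v²/(2d) = 4.0234² / (2 × 3.184) = 16.188 / 6.368 = 2.5421 m/s².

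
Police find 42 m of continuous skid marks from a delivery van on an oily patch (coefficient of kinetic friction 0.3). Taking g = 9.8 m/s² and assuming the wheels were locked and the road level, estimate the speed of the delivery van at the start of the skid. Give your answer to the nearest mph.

Initial speed ≈ 35 mph

Deceleration a = μg = 0.3 × 9.8 = 2.940 m/s².
v = √(2a·d) = √(2 × 2.940 × 42) = √246.960 = 15.7150 m/s.
= 15.7150 ÷ 0.44704 = 35.153 mph.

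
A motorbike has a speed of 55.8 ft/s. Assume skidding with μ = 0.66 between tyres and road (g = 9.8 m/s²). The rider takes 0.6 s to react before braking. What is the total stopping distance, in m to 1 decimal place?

55.8 ft/s × 0.3048 = 17.0078 m/s.
a = μg = 0.66 × 9.8 = 6.468 m/s².
Reaction distance = v·t_r = 17.0078 × 0.6 = 10.205 m.
Braking distance = v²/(2a) = 17.0078² / (2 × 6.468) = 289.265 / 12.936 = 22.361 m.
Total = 10.205 + 22.361 = 32.566 m.

Total stopping distance ≈ 32.6 m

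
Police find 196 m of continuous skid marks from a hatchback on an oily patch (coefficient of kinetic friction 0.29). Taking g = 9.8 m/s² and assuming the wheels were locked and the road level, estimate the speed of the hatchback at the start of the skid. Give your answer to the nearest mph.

Deceleration a = μg = 0.29 × 9.8 = 2.842 m/s².
v = √(2a·d) = √(2 × 2.842 × 196) = √1114.064 = 33.3776 m/s.
= 33.3776 ÷ 0.44704 = 74.664 mph.

Initial speed ≈ 75 mph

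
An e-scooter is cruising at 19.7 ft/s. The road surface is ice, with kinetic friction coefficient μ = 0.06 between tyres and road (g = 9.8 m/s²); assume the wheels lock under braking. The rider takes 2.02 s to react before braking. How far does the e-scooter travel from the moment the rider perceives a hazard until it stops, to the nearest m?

Total stopping distance ≈ 43 m

19.7 ft/s × 0.3048 = 6.0046 m/s.
a = μg = 0.06 × 9.8 = 0.588 m/s².
Reaction distance = v·t_r = 6.0046 × 2.02 = 12.129 m.
Braking distance = v²/(2a) = 6.0046² / (2 × 0.588) = 36.055 / 1.176 = 30.659 m.
Total = 12.129 + 30.659 = 42.788 m.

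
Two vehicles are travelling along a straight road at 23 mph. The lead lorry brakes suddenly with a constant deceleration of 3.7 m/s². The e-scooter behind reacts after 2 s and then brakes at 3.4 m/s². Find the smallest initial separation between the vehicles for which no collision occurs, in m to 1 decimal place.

23 mph × 0.44704 = 10.2819 m/s.
Leader travels v²/(2a_L) = 105.717 / 7.400 = 14.286 m before stopping.
Follower covers v·t_r = 10.2819 × 2 = 20.564 m while reacting, then v²/(2a_F) = 105.717 / 6.800 = 15.547 m while braking, for a total of 20.564 + 15.547 = 36.111 m.
Since a_F ≤ a_L and the follower starts braking later, the follower is never slower than the leader, so the closest approach is when both have stopped.
Minimum gap = 36.111 − 14.286 = 21.825 m.

Minimum gap ≈ 21.8 m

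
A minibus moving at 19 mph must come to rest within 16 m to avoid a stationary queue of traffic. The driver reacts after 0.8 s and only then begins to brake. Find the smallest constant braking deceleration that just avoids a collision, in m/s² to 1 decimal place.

19 mph × 0.44704 = 8.4938 m/s.
Distance covered during reaction = 8.4938 × 0.8 = 6.795 m.
Distance available for braking: 16 − 6.795 = 9.205 m.
v² = 2a·d ⇒ a = v²/(2d) = 8.4938² / (2 × 9.205) = 72.145 / 18.410 = 3.9188 m/s².

Required deceleration ≈ 3.9 m/s²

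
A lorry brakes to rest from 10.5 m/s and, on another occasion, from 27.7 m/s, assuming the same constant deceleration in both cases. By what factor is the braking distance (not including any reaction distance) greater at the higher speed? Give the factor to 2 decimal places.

Factor ≈ 6.96

Braking distance d = v²/(2a), so with a fixed, d ∝ v².
Factor = (27.7/10.5)² = 2.6381² = 6.9596.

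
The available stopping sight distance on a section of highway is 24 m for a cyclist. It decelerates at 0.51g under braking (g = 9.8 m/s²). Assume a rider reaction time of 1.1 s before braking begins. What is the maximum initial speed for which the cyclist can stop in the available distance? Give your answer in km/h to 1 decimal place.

Maximum speed ≈ 39.4 km/h

a = 0.51 × 9.8 = 4.998 m/s².
Stopping distance: v·t_r + v²/(2a) = 24 with t_r = 1.1 s and a = 4.998 m/s².
So v² + 10.996 v − 239.90 = 0.
Positive root: v = −a·t_r + √((a·t_r)² + 2a·d) = −5.498 + √(30.228 + 239.90) = 10.9376 m/s.
10.9376 m/s × 3.6 = 39.375 km/h.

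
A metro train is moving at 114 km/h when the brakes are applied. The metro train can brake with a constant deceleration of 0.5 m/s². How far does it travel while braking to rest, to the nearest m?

Braking distance ≈ 1003 m

114 km/h ÷ 3.6 = 31.6667 m/s.
Braking distance = v²/(2a) = 31.6667² / (2 × 0.500) = 1002.780 / 1.000 = 1002.780 m.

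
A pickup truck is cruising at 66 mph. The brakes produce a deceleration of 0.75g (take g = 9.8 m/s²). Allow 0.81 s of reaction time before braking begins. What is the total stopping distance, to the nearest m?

Total stopping distance ≈ 83 m

66 mph × 0.44704 = 29.5046 m/s.
a = 0.75 × 9.8 = 7.350 m/s².
Reaction distance = v·t_r = 29.5046 × 0.81 = 23.899 m.
Braking distance = v²/(2a) = 29.5046² / (2 × 7.350) = 870.521 / 14.700 = 59.219 m.
Total = 23.899 + 59.219 = 83.118 m.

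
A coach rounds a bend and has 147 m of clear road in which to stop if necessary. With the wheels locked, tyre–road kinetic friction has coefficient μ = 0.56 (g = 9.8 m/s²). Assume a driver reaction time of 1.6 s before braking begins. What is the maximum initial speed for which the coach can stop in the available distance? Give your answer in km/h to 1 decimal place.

Maximum speed ≈ 116.4 km/h

a = μg = 0.56 × 9.8 = 5.488 m/s².
Stopping distance: v·t_r + v²/(2a) = 147 with t_r = 1.6 s and a = 5.488 m/s².
So v² + 17.562 v − 1613.47 = 0.
Positive root: v = −a·t_r + √((a·t_r)² + 2a·d) = −8.781 + √(77.106 + 1613.47) = 32.3356 m/s.
32.3356 m/s × 3.6 = 116.408 km/h.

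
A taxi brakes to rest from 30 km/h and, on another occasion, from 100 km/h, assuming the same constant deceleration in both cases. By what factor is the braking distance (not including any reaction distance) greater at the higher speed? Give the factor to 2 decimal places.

Factor ≈ 11.11

Braking distance d = v²/(2a), so with a fixed, d ∝ v².
Factor = (100/30)² = 3.3333² = 11.1109.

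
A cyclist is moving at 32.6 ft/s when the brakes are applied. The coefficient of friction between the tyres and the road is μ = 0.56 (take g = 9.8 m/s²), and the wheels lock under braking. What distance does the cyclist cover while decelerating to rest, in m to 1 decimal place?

Braking distance ≈ 9.0 m

32.6 ft/s × 0.3048 = 9.9365 m/s.
a = μg = 0.56 × 9.8 = 5.488 m/s².
Braking distance = v²/(2a) = 9.9365² / (2 × 5.488) = 98.734 / 10.976 = 8.995 m.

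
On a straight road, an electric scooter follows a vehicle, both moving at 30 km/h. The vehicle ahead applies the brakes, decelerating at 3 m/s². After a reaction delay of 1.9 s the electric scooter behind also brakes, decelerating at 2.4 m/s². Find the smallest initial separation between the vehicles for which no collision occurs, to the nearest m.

Minimum gap ≈ 19 m

30 km/h ÷ 3.6 = 8.3333 m/s.
Leader travels v²/(2a_L) = 69.444 / 6.000 = 11.574 m before stopping.
Follower covers v·t_r = 8.3333 × 1.9 = 15.833 m while reacting, then v²/(2a_F) = 69.444 / 4.800 = 14.468 m while braking, for a total of 15.833 + 14.468 = 30.301 m.
Since a_F ≤ a_L and the follower starts braking later, the follower is never slower than the leader, so the closest approach is when both have stopped.
Minimum gap = 30.301 − 11.574 = 18.727 m.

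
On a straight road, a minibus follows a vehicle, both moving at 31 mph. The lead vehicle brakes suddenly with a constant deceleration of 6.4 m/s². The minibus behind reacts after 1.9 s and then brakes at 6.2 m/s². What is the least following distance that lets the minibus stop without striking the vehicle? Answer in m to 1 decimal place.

Minimum gap ≈ 26.8 m

31 mph × 0.44704 = 13.8582 m/s.
Leader travels v²/(2a_L) = 192.050 / 12.800 = 15.004 m before stopping.
Follower covers v·t_r = 13.8582 × 1.9 = 26.331 m while reacting, then v²/(2a_F) = 192.050 / 12.400 = 15.488 m while braking, for a total of 26.331 + 15.488 = 41.819 m.
Since a_F ≤ a_L and the follower starts braking later, the follower is never slower than the leader, so the closest approach is when both have stopped.
Minimum gap = 41.819 − 15.004 = 26.815 m.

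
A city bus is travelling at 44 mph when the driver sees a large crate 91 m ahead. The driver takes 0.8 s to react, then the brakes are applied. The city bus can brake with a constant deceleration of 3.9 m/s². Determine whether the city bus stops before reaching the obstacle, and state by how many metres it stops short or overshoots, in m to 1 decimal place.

Yes — it stops 25.7 m short of the obstacle

44 mph × 0.44704 = 19.6698 m/s.
Reaction distance = 19.6698 × 0.8 = 15.736 m.
Braking distance = v²/(2a) = 386.901 / 7.800 = 49.603 m.
Total stopping distance = 15.736 + 49.603 = 65.339 m, vs 91 m available — it stops with 91 − 65.339 = 25.661 m to spare.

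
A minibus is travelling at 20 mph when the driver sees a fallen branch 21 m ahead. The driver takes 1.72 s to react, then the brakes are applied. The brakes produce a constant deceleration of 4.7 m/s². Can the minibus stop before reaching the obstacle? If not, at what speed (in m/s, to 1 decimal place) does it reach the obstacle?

No — it strikes the obstacle at 5.2 m/s

20 mph × 0.44704 = 8.9408 m/s.
Reaction distance = 8.9408 × 1.72 = 15.378 m.
Braking distance needed to stop: v²/(2a) = 79.938 / 9.400 = 8.504 m, so total needed = 15.378 + 8.504 = 23.882 m > 21 m — it cannot stop.
Distance remaining when braking begins: 21 − 15.378 = 5.622 m.
v² = v₀² − 2a·d = 79.938 − 2 × 4.700 × 5.622 = 27.091 m²/s².
v = √27.091 = 5.205 m/s.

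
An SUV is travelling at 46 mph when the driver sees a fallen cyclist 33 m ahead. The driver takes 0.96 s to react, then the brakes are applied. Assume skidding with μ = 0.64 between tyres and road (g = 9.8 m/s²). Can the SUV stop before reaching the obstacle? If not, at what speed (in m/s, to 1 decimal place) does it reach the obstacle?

No — it strikes the obstacle at 16.0 m/s

46 mph × 0.44704 = 20.5638 m/s.
a = μg = 0.64 × 9.8 = 6.272 m/s².
Reaction distance = 20.5638 × 0.96 = 19.741 m.
Braking distance needed to stop: v²/(2a) = 422.870 / 12.544 = 33.711 m, so total needed = 19.741 + 33.711 = 53.452 m > 33 m — it cannot stop.
Distance remaining when braking begins: 33 − 19.741 = 13.259 m.
v² = v₀² − 2a·d = 422.870 − 2 × 6.272 × 13.259 = 256.549 m²/s².
v = √256.549 = 16.017 m/s.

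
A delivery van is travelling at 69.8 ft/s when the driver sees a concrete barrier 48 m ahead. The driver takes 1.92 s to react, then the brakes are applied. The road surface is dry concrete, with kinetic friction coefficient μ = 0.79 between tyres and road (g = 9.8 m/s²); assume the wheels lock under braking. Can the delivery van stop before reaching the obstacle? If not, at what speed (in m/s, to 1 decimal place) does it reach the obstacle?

69.8 ft/s × 0.3048 = 21.2750 m/s.
a = μg = 0.79 × 9.8 = 7.742 m/s².
Reaction distance = 21.2750 × 1.92 = 40.848 m.
Braking distance needed to stop: v²/(2a) = 452.626 / 15.484 = 29.232 m, so total needed = 40.848 + 29.232 = 70.080 m > 48 m — it cannot stop.
Distance remaining when braking begins: 48 − 40.848 = 7.152 m.
v² = v₀² − 2a·d = 452.626 − 2 × 7.742 × 7.152 = 341.884 m²/s².
v = √341.884 = 18.490 m/s.

No — it strikes the obstacle at 18.5 m/s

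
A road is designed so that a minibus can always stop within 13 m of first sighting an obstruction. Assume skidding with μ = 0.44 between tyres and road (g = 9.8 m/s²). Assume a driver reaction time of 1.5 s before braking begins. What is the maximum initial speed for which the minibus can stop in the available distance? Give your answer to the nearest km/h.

Maximum speed ≈ 21 km/h

a = μg = 0.44 × 9.8 = 4.312 m/s².
Stopping distance: v·t_r + v²/(2a) = 13 with t_r = 1.5 s and a = 4.312 m/s².
So v² + 12.936 v − 112.11 = 0.
Positive root: v = −a·t_r + √((a·t_r)² + 2a·d) = −6.468 + √(41.835 + 112.11) = 5.9395 m/s.
5.9395 m/s × 3.6 = 21.382 km/h.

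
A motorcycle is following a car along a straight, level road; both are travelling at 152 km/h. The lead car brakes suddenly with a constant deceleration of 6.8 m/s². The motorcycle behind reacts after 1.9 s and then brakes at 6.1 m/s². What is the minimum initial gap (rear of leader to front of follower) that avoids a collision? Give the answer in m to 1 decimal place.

Minimum gap ≈ 95.3 m

152 km/h ÷ 3.6 = 42.2222 m/s.
Leader travels v²/(2a_L) = 1782.714 / 13.600 = 131.082 m before stopping.
Follower covers v·t_r = 42.2222 × 1.9 = 80.222 m while reacting, then v²/(2a_F) = 1782.714 / 12.200 = 146.124 m while braking, for a total of 80.222 + 146.124 = 226.346 m.
Since a_F ≤ a_L and the follower starts braking later, the follower is never slower than the leader, so the closest approach is when both have stopped.
Minimum gap = 226.346 − 131.082 = 95.264 m.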